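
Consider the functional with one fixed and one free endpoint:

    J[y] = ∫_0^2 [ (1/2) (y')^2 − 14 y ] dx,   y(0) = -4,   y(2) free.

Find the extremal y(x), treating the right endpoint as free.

The Lagrangian L = (1/2) (y')^2 − 14 y gives
    ∂L/∂y = −14,   ∂L/∂y' = y'.
Euler-Lagrange: d/dx(y') − (−14) = 0, i.e. y'' + 14 = 0, so
    y(x) = −(14/2) x^2 + C1 x + C2.
Fixed left endpoint y(0) = -4 ⇒ C2 = -4.
The right endpoint x = 2 is free, so the natural (transversality) condition is ∂L/∂y' |_{x=2} = 0, i.e. y'(2) = 0.
Compute y'(x) = −14 x + C1, so y'(2) = −28 + C1 = 0 ⇒ C1 = 28.
Therefore the extremal is
    y(x) = −7 x^2 + 28 x − 4.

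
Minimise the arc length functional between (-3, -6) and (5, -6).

Arc-length functional: J[y] = ∫ sqrt(1 + (y')^2) dx.
Lagrangian L = sqrt(1 + (y')^2) has no explicit y dependence, so ∂L/∂y = 0 and the Euler-Lagrange equation gives
    d/dx( y' / sqrt(1 + (y')^2) ) = 0  ⇒  y' / sqrt(1 + (y')^2) = const.
Hence y' is constant, so y(x) is affine.
Fitting the endpoints (-3, -6) and (5, -6):
    slope m = ((-6) − (-6)) / (5 − (-3)) = 0,
    intercept c = (-6) − m·(-3) = -6.
Extremal: y(x) = -6.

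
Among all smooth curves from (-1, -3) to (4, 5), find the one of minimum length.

Arc-length functional: J[y] = ∫ sqrt(1 + (y')^2) dx.
Lagrangian L = sqrt(1 + (y')^2) has no explicit y dependence, so ∂L/∂y = 0 and the Euler-Lagrange equation gives
    d/dx( y' / sqrt(1 + (y')^2) ) = 0  ⇒  y' / sqrt(1 + (y')^2) = const.
Hence y' is constant, so y(x) is affine.
Fitting the endpoints (-1, -3) and (4, 5):
    slope m = (5 − (-3)) / (4 − (-1)) = 8/5,
    intercept c = (-3) − m·(-1) = -7/5.
Extremal: y(x) = (8/5) x - 7/5.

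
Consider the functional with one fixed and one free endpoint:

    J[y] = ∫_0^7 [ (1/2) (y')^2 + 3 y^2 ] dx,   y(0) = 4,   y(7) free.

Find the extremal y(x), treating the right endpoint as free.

The Lagrangian L = (1/2) (y')^2 + 3 y^2 gives
    ∂L/∂y = 6 y,   ∂L/∂y' = y'.
Euler-Lagrange: y'' − 6 y = 0.
With k = sqrt(6), the general solution is
    y(x) = A cosh(sqrt(6) x) + B sinh(sqrt(6) x).
Fixed left endpoint y(0) = 4 ⇒ A = 4.
The right endpoint x = 7 is free, so the natural (transversality) condition is ∂L/∂y' |_{x=7} = 0, i.e. y'(7) = 0.
Compute y'(x) = A k sinh(k x) + B k cosh(k x), so
    y'(7) = A k sinh(k·7) + B k cosh(k·7) = 0
    ⇒ B = −A tanh(k·7) = − 4 tanh(sqrt(6)·7).
Therefore the extremal is
    y(x) = 4 cosh(sqrt(6) x) − 4 tanh(sqrt(6)·7) sinh(sqrt(6) x).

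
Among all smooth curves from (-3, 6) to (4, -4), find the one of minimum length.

Arc-length functional: J[y] = ∫ sqrt(1 + (y')^2) dx.
Lagrangian L = sqrt(1 + (y')^2) has no explicit y dependence, so ∂L/∂y = 0 and the Euler-Lagrange equation gives
    d/dx( y' / sqrt(1 + (y')^2) ) = 0  ⇒  y' / sqrt(1 + (y')^2) = const.
Hence y' is constant, so y(x) is affine.
Fitting the endpoints (-3, 6) and (4, -4):
    slope m = ((-4) − 6) / (4 − (-3)) = -10/7,
    intercept c = 6 − m·(-3) = 12/7.
Extremal: y(x) = (-10/7) x + 12/7.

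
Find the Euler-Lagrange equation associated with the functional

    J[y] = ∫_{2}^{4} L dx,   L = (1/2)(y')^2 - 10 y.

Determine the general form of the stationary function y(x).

The Lagrangian is L = (1/2)(y')^2 - 10 y.
∂L/∂y = -10.
∂L/∂y' = y'.
The Euler-Lagrange equation d/dx(∂L/∂y') − ∂L/∂y = 0 becomes:
    y'' + 10 = 0
General solution: y(x) = -5 x^2 + A x + B, where A and B are arbitrary constants fixed by the endpoint conditions.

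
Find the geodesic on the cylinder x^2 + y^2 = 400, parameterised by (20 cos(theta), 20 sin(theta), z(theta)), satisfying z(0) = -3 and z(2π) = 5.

Parameterise the cylinder of radius R = 20 as
    r(θ) = (20 cos θ, 20 sin θ, z(θ)).
The arc-length element is
    ds = sqrt(400 + (dz/dθ)^2) dθ,
so the Lagrangian is L = sqrt(400 + z'^2).
L depends on z' only, not on z or θ, so ∂L/∂z = 0 and
    ∂L/∂z' = z' / sqrt(400 + z'^2).
The Euler-Lagrange equation gives
    d/dθ( z' / sqrt(400 + z'^2) ) = 0,
so z' is constant. Integrating once:
    z(θ) = a θ + b,
a helix on the cylinder (a straight line when the cylinder is unrolled). The constants a, b are determined by the endpoint conditions.
With endpoint conditions z(0) = -3 and z(2π) = 5: from z(0) = b we get b = -3, and a·2π + -3 = 5 gives a = 4/π, so
    z(θ) = (4/π) θ − 3.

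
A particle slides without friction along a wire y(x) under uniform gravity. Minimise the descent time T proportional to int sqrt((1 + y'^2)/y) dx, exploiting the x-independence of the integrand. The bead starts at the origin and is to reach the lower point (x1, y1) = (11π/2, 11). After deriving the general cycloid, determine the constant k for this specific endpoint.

The Lagrangian L = sqrt((1 + y'^2) / y) has no explicit x dependence, so the Beltrami identity applies:
    L − y' ∂L/∂y' = C.
Compute ∂L/∂y' = y' / sqrt(y (1 + y'^2)).
Substitute:
    sqrt((1 + y'^2)/y) − y'·y' / sqrt(y (1 + y'^2))
    = (1 + y'^2) / sqrt(y (1 + y'^2)) − y'^2 / sqrt(y (1 + y'^2))
    = 1 / sqrt(y (1 + y'^2)) = C.
Squaring and rearranging gives the first integral
    y (1 + y'^2) = 1/C^2 =: k   (constant).
Solving this first-order ODE by the substitution
    y = (k/2)(1 − cos θ)
yields the cycloid parameterisation
    x(θ) = (k/2)(θ − sin θ),   y(θ) = (k/2)(1 − cos θ).
The constant k is fixed by the endpoint condition.
Now fit the given lower endpoint (x1, y1) = (11π/2, 11). At the bottom of the first arch (θ = π), the parametric equations give
    y(π) = (k/2)(1 − cos π) = k,
    x(π) = (k/2)(π − sin π) = kπ/2.
Matching y(π) = 11 gives k = 11, consistent with x(π) = 11π/2. Therefore the specific cycloid is
    x(θ) = (11/2)(θ − sin θ),   y(θ) = (11/2)(1 − cos θ).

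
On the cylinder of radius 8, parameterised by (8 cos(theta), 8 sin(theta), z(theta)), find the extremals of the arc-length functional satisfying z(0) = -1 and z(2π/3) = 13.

Parameterise the cylinder of radius R = 8 as
    r(θ) = (8 cos θ, 8 sin θ, z(θ)).
The arc-length element is
    ds = sqrt(64 + (dz/dθ)^2) dθ,
so the Lagrangian is L = sqrt(64 + z'^2).
L depends on z' only, not on z or θ, so ∂L/∂z = 0 and
    ∂L/∂z' = z' / sqrt(64 + z'^2).
The Euler-Lagrange equation gives
    d/dθ( z' / sqrt(64 + z'^2) ) = 0,
so z' is constant. Integrating once:
    z(θ) = a θ + b,
a helix on the cylinder (a straight line when the cylinder is unrolled). The constants a, b are determined by the endpoint conditions.
With endpoint conditions z(0) = -1 and z(2π/3) = 13: from z(0) = b we get b = -1, and a·2π/3 + -1 = 13 gives a = 21/π, so
    z(θ) = (21/π) θ − 1.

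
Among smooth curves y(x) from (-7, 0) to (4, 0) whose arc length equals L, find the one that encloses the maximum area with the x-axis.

Set up the augmented Lagrangian using a multiplier λ for the length constraint:
    F(y, y') = y − λ sqrt(1 + y'^2).
F has no explicit x dependence, so the Beltrami identity yields a first integral
    F − y' ∂F/∂y' = C.
Compute ∂F/∂y' = −λ y' / sqrt(1 + y'^2). Then
    y − λ sqrt(1 + y'^2) + λ y'^2 / sqrt(1 + y'^2) = C
    ⇒  y − λ / sqrt(1 + y'^2) = C.
Solving for y' and integrating gives
    (x − a)^2 + (y − b)^2 = λ^2,
a circular arc of radius λ. The constants a, b are determined by the endpoint conditions y(-7) = y(4) = 0, and λ is fixed implicitly by the length constraint
    ∫_{-7}^{4} sqrt(1 + y'^2) dx = L.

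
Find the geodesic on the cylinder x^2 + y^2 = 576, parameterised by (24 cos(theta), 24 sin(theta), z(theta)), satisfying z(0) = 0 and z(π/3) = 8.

Parameterise the cylinder of radius R = 24 as
    r(θ) = (24 cos θ, 24 sin θ, z(θ)).
The arc-length element is
    ds = sqrt(576 + (dz/dθ)^2) dθ,
so the Lagrangian is L = sqrt(576 + z'^2).
L depends on z' only, not on z or θ, so ∂L/∂z = 0 and
    ∂L/∂z' = z' / sqrt(576 + z'^2).
The Euler-Lagrange equation gives
    d/dθ( z' / sqrt(576 + z'^2) ) = 0,
so z' is constant. Integrating once:
    z(θ) = a θ + b,
a helix on the cylinder (a straight line when the cylinder is unrolled). The constants a, b are determined by the endpoint conditions.
With endpoint conditions z(0) = 0 and z(π/3) = 8: from z(0) = b we get b = 0, and a·π/3 + 0 = 8 gives a = 24/π, so
    z(θ) = (24/π) θ.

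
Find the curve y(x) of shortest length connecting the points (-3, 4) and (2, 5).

Arc-length functional: J[y] = ∫ sqrt(1 + (y')^2) dx.
Lagrangian L = sqrt(1 + (y')^2) has no explicit y dependence, so ∂L/∂y = 0 and the Euler-Lagrange equation gives
    d/dx( y' / sqrt(1 + (y')^2) ) = 0  ⇒  y' / sqrt(1 + (y')^2) = const.
Hence y' is constant, so y(x) is affine.
Fitting the endpoints (-3, 4) and (2, 5):
    slope m = (5 − 4) / (2 − (-3)) = 1/5,
    intercept c = 4 − m·(-3) = 23/5.
Extremal: y(x) = (1/5) x + 23/5.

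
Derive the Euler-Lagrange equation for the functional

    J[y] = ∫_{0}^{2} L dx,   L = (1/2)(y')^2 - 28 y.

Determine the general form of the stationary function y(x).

The Lagrangian is L = (1/2)(y')^2 - 28 y.
∂L/∂y = -28.
∂L/∂y' = y'.
The Euler-Lagrange equation d/dx(∂L/∂y') − ∂L/∂y = 0 becomes:
    y'' + 28 = 0
General solution: y(x) = -14 x^2 + A x + B, where A and B are arbitrary constants fixed by the endpoint conditions.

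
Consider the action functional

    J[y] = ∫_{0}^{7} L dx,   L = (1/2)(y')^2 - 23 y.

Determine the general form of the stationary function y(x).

The Lagrangian is L = (1/2)(y')^2 - 23 y.
∂L/∂y = -23.
∂L/∂y' = y'.
The Euler-Lagrange equation d/dx(∂L/∂y') − ∂L/∂y = 0 becomes:
    y'' + 23 = 0
General solution: y(x) = -(23/2) x^2 + A x + B, where A and B are arbitrary constants fixed by the endpoint conditions.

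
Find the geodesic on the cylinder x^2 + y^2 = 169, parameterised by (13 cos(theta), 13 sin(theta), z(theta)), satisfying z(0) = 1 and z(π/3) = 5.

Parameterise the cylinder of radius R = 13 as
    r(θ) = (13 cos θ, 13 sin θ, z(θ)).
The arc-length element is
    ds = sqrt(169 + (dz/dθ)^2) dθ,
so the Lagrangian is L = sqrt(169 + z'^2).
L depends on z' only, not on z or θ, so ∂L/∂z = 0 and
    ∂L/∂z' = z' / sqrt(169 + z'^2).
The Euler-Lagrange equation gives
    d/dθ( z' / sqrt(169 + z'^2) ) = 0,
so z' is constant. Integrating once:
    z(θ) = a θ + b,
a helix on the cylinder (a straight line when the cylinder is unrolled). The constants a, b are determined by the endpoint conditions.
With endpoint conditions z(0) = 1 and z(π/3) = 5: from z(0) = b we get b = 1, and a·π/3 + 1 = 5 gives a = 12/π, so
    z(θ) = (12/π) θ + 1.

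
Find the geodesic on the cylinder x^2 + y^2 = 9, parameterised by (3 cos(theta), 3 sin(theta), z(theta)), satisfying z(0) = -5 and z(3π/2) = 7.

Parameterise the cylinder of radius R = 3 as
    r(θ) = (3 cos θ, 3 sin θ, z(θ)).
The arc-length element is
    ds = sqrt(9 + (dz/dθ)^2) dθ,
so the Lagrangian is L = sqrt(9 + z'^2).
L depends on z' only, not on z or θ, so ∂L/∂z = 0 and
    ∂L/∂z' = z' / sqrt(9 + z'^2).
The Euler-Lagrange equation gives
    d/dθ( z' / sqrt(9 + z'^2) ) = 0,
so z' is constant. Integrating once:
    z(θ) = a θ + b,
a helix on the cylinder (a straight line when the cylinder is unrolled). The constants a, b are determined by the endpoint conditions.
With endpoint conditions z(0) = -5 and z(3π/2) = 7: from z(0) = b we get b = -5, and a·3π/2 + -5 = 7 gives a = 8/π, so
    z(θ) = (8/π) θ − 5.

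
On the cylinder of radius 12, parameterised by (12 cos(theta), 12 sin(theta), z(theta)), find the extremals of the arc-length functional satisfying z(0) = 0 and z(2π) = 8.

Parameterise the cylinder of radius R = 12 as
    r(θ) = (12 cos θ, 12 sin θ, z(θ)).
The arc-length element is
    ds = sqrt(144 + (dz/dθ)^2) dθ,
so the Lagrangian is L = sqrt(144 + z'^2).
L depends on z' only, not on z or θ, so ∂L/∂z = 0 and
    ∂L/∂z' = z' / sqrt(144 + z'^2).
The Euler-Lagrange equation gives
    d/dθ( z' / sqrt(144 + z'^2) ) = 0,
so z' is constant. Integrating once:
    z(θ) = a θ + b,
a helix on the cylinder (a straight line when the cylinder is unrolled). The constants a, b are determined by the endpoint conditions.
With endpoint conditions z(0) = 0 and z(2π) = 8: from z(0) = b we get b = 0, and a·2π + 0 = 8 gives a = 4/π, so
    z(θ) = (4/π) θ.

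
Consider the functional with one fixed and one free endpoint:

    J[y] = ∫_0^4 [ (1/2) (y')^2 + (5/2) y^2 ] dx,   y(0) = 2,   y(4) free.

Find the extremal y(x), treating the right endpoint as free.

The Lagrangian L = (1/2) (y')^2 + (5/2) y^2 gives
    ∂L/∂y = 5 y,   ∂L/∂y' = y'.
Euler-Lagrange: y'' − 5 y = 0.
With k = sqrt(5), the general solution is
    y(x) = A cosh(sqrt(5) x) + B sinh(sqrt(5) x).
Fixed left endpoint y(0) = 2 ⇒ A = 2.
The right endpoint x = 4 is free, so the natural (transversality) condition is ∂L/∂y' |_{x=4} = 0, i.e. y'(4) = 0.
Compute y'(x) = A k sinh(k x) + B k cosh(k x), so
    y'(4) = A k sinh(k·4) + B k cosh(k·4) = 0
    ⇒ B = −A tanh(k·4) = − 2 tanh(sqrt(5)·4).
Therefore the extremal is
    y(x) = 2 cosh(sqrt(5) x) − 2 tanh(sqrt(5)·4) sinh(sqrt(5) x).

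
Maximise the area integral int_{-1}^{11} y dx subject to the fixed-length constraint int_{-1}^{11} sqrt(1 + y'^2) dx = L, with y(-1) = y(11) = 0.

Set up the augmented Lagrangian using a multiplier λ for the length constraint:
    F(y, y') = y − λ sqrt(1 + y'^2).
F has no explicit x dependence, so the Beltrami identity yields a first integral
    F − y' ∂F/∂y' = C.
Compute ∂F/∂y' = −λ y' / sqrt(1 + y'^2). Then
    y − λ sqrt(1 + y'^2) + λ y'^2 / sqrt(1 + y'^2) = C
    ⇒  y − λ / sqrt(1 + y'^2) = C.
Solving for y' and integrating gives
    (x − a)^2 + (y − b)^2 = λ^2,
a circular arc of radius λ. The constants a, b are determined by the endpoint conditions y(-1) = y(11) = 0, and λ is fixed implicitly by the length constraint
    ∫_{-1}^{11} sqrt(1 + y'^2) dx = L.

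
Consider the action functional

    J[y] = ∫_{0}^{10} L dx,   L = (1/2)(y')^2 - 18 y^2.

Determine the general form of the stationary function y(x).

The Lagrangian is L = (1/2)(y')^2 - 18 y^2.
∂L/∂y = -36y.
∂L/∂y' = y'.
The Euler-Lagrange equation d/dx(∂L/∂y') − ∂L/∂y = 0 becomes:
    y'' + 36 y = 0
General solution: y(x) = A sin(6x) + B cos(6x), where A and B are arbitrary constants fixed by the endpoint conditions.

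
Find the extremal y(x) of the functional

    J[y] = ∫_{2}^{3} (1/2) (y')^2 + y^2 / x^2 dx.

The Lagrangian is L = (1/2) (y')^2 + y^2 / x^2.
Compute ∂L/∂y = 2y/x^2, ∂L/∂y' = y'.
The Euler-Lagrange equation d/dx(∂L/∂y') − ∂L/∂y = 0 reduces to
    y'' − 2/x^2 · y = 0  (x > 0).
Its general solution is
    y(x) = A x^2 + B / x,
with A, B fixed by the endpoint conditions.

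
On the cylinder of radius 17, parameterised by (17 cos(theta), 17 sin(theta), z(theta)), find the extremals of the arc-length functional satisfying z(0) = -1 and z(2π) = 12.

Parameterise the cylinder of radius R = 17 as
    r(θ) = (17 cos θ, 17 sin θ, z(θ)).
The arc-length element is
    ds = sqrt(289 + (dz/dθ)^2) dθ,
so the Lagrangian is L = sqrt(289 + z'^2).
L depends on z' only, not on z or θ, so ∂L/∂z = 0 and
    ∂L/∂z' = z' / sqrt(289 + z'^2).
The Euler-Lagrange equation gives
    d/dθ( z' / sqrt(289 + z'^2) ) = 0,
so z' is constant. Integrating once:
    z(θ) = a θ + b,
a helix on the cylinder (a straight line when the cylinder is unrolled). The constants a, b are determined by the endpoint conditions.
With endpoint conditions z(0) = -1 and z(2π) = 12: from z(0) = b we get b = -1, and a·2π + -1 = 12 gives a = 13/(2π), so
    z(θ) = (13/(2π)) θ − 1.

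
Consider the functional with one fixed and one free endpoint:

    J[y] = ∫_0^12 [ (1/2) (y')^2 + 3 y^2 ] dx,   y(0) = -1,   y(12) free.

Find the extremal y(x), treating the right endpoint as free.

The Lagrangian L = (1/2) (y')^2 + 3 y^2 gives
    ∂L/∂y = 6 y,   ∂L/∂y' = y'.
Euler-Lagrange: y'' − 6 y = 0.
With k = sqrt(6), the general solution is
    y(x) = A cosh(sqrt(6) x) + B sinh(sqrt(6) x).
Fixed left endpoint y(0) = -1 ⇒ A = -1.
The right endpoint x = 12 is free, so the natural (transversality) condition is ∂L/∂y' |_{x=12} = 0, i.e. y'(12) = 0.
Compute y'(x) = A k sinh(k x) + B k cosh(k x), so
    y'(12) = A k sinh(k·12) + B k cosh(k·12) = 0
    ⇒ B = −A tanh(k·12) = tanh(sqrt(6)·12).
Therefore the extremal is
    y(x) = −cosh(sqrt(6) x) + tanh(sqrt(6)·12) sinh(sqrt(6) x).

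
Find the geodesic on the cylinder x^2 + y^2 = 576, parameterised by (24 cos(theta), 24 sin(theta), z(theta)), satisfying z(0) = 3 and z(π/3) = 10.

Parameterise the cylinder of radius R = 24 as
    r(θ) = (24 cos θ, 24 sin θ, z(θ)).
The arc-length element is
    ds = sqrt(576 + (dz/dθ)^2) dθ,
so the Lagrangian is L = sqrt(576 + z'^2).
L depends on z' only, not on z or θ, so ∂L/∂z = 0 and
    ∂L/∂z' = z' / sqrt(576 + z'^2).
The Euler-Lagrange equation gives
    d/dθ( z' / sqrt(576 + z'^2) ) = 0,
so z' is constant. Integrating once:
    z(θ) = a θ + b,
a helix on the cylinder (a straight line when the cylinder is unrolled). The constants a, b are determined by the endpoint conditions.
With endpoint conditions z(0) = 3 and z(π/3) = 10: from z(0) = b we get b = 3, and a·π/3 + 3 = 10 gives a = 21/π, so
    z(θ) = (21/π) θ + 3.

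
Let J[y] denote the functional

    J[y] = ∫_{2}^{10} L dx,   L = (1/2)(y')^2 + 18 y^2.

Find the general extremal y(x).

The Lagrangian is L = (1/2)(y')^2 + 18 y^2.
∂L/∂y = 36y.
∂L/∂y' = y'.
The Euler-Lagrange equation d/dx(∂L/∂y') − ∂L/∂y = 0 becomes:
    y'' - 36 y = 0
General solution: y(x) = A e^(6x) + B e^(-6x), where A and B are arbitrary constants fixed by the endpoint conditions.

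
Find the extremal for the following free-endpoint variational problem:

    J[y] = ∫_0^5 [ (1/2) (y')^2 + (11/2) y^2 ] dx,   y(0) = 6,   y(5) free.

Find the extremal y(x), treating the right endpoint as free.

The Lagrangian L = (1/2) (y')^2 + (11/2) y^2 gives
    ∂L/∂y = 11 y,   ∂L/∂y' = y'.
Euler-Lagrange: y'' − 11 y = 0.
With k = sqrt(11), the general solution is
    y(x) = A cosh(sqrt(11) x) + B sinh(sqrt(11) x).
Fixed left endpoint y(0) = 6 ⇒ A = 6.
The right endpoint x = 5 is free, so the natural (transversality) condition is ∂L/∂y' |_{x=5} = 0, i.e. y'(5) = 0.
Compute y'(x) = A k sinh(k x) + B k cosh(k x), so
    y'(5) = A k sinh(k·5) + B k cosh(k·5) = 0
    ⇒ B = −A tanh(k·5) = − 6 tanh(sqrt(11)·5).
Therefore the extremal is
    y(x) = 6 cosh(sqrt(11) x) − 6 tanh(sqrt(11)·5) sinh(sqrt(11) x).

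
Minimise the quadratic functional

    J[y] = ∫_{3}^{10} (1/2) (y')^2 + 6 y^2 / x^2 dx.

The Lagrangian is L = (1/2) (y')^2 + 6 y^2 / x^2.
Compute ∂L/∂y = 12y/x^2, ∂L/∂y' = y'.
The Euler-Lagrange equation d/dx(∂L/∂y') − ∂L/∂y = 0 reduces to
    y'' − 12/x^2 · y = 0  (x > 0).
Its general solution is
    y(x) = A x^4 + B x^(-3),
with A, B fixed by the endpoint conditions.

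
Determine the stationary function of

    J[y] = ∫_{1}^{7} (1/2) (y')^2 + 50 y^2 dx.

The Lagrangian is L = (1/2) (y')^2 + 50 y^2.
Compute ∂L/∂y = 100y, ∂L/∂y' = y'.
The Euler-Lagrange equation d/dx(∂L/∂y') − ∂L/∂y = 0 reduces to
    y'' − 100 y = 0.
Its general solution is
    y(x) = A e^(10x) + B e^(−10x),
with A, B fixed by the endpoint conditions.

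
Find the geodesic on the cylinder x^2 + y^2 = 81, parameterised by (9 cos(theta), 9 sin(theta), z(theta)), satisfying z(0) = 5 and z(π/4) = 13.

Parameterise the cylinder of radius R = 9 as
    r(θ) = (9 cos θ, 9 sin θ, z(θ)).
The arc-length element is
    ds = sqrt(81 + (dz/dθ)^2) dθ,
so the Lagrangian is L = sqrt(81 + z'^2).
L depends on z' only, not on z or θ, so ∂L/∂z = 0 and
    ∂L/∂z' = z' / sqrt(81 + z'^2).
The Euler-Lagrange equation gives
    d/dθ( z' / sqrt(81 + z'^2) ) = 0,
so z' is constant. Integrating once:
    z(θ) = a θ + b,
a helix on the cylinder (a straight line when the cylinder is unrolled). The constants a, b are determined by the endpoint conditions.
With endpoint conditions z(0) = 5 and z(π/4) = 13: from z(0) = b we get b = 5, and a·π/4 + 5 = 13 gives a = 32/π, so
    z(θ) = (32/π) θ + 5.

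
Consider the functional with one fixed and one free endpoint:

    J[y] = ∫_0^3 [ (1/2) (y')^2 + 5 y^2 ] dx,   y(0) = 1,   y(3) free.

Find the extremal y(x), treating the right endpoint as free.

The Lagrangian L = (1/2) (y')^2 + 5 y^2 gives
    ∂L/∂y = 10 y,   ∂L/∂y' = y'.
Euler-Lagrange: y'' − 10 y = 0.
With k = sqrt(10), the general solution is
    y(x) = A cosh(sqrt(10) x) + B sinh(sqrt(10) x).
Fixed left endpoint y(0) = 1 ⇒ A = 1.
The right endpoint x = 3 is free, so the natural (transversality) condition is ∂L/∂y' |_{x=3} = 0, i.e. y'(3) = 0.
Compute y'(x) = A k sinh(k x) + B k cosh(k x), so
    y'(3) = A k sinh(k·3) + B k cosh(k·3) = 0
    ⇒ B = −A tanh(k·3) = − tanh(sqrt(10)·3).
Therefore the extremal is
    y(x) = cosh(sqrt(10) x) − tanh(sqrt(10)·3) sinh(sqrt(10) x).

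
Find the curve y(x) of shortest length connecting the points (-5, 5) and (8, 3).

Arc-length functional: J[y] = ∫ sqrt(1 + (y')^2) dx.
Lagrangian L = sqrt(1 + (y')^2) has no explicit y dependence, so ∂L/∂y = 0 and the Euler-Lagrange equation gives
    d/dx( y' / sqrt(1 + (y')^2) ) = 0  ⇒  y' / sqrt(1 + (y')^2) = const.
Hence y' is constant, so y(x) is affine.
Fitting the endpoints (-5, 5) and (8, 3):
    slope m = (3 − 5) / (8 − (-5)) = -2/13,
    intercept c = 5 − m·(-5) = 55/13.
Extremal: y(x) = (-2/13) x + 55/13.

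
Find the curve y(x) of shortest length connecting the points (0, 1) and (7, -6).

Arc-length functional: J[y] = ∫ sqrt(1 + (y')^2) dx.
Lagrangian L = sqrt(1 + (y')^2) has no explicit y dependence, so ∂L/∂y = 0 and the Euler-Lagrange equation gives
    d/dx( y' / sqrt(1 + (y')^2) ) = 0  ⇒  y' / sqrt(1 + (y')^2) = const.
Hence y' is constant, so y(x) is affine.
Fitting the endpoints (0, 1) and (7, -6):
    slope m = ((-6) − 1) / (7 − 0) = -1,
    intercept c = 1 − m·0 = 1.
Extremal: y(x) = -x + 1.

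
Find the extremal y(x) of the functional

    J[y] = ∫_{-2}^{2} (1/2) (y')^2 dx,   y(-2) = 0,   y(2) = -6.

The Lagrangian is L = (1/2) (y')^2.
Compute ∂L/∂y = 0, ∂L/∂y' = y'.
The Euler-Lagrange equation d/dx(∂L/∂y') − ∂L/∂y = 0 reduces to
    y'' = 0.
Its general solution is
    y(x) = A x + B,
with A, B fixed by the endpoint conditions.
Applying the endpoint conditions y(-2) = 0 and y(2) = -6: solve A·-2 + B = 0 and A·2 + B = -6. Subtracting gives A(2 − -2) = -6 − 0, so A = -3/2, and B = 0 − A·-2 = -3. Therefore
    y(x) = (-3/2) x - 3.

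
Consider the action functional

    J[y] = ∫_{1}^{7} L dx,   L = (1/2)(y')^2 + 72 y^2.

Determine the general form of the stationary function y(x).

The Lagrangian is L = (1/2)(y')^2 + 72 y^2.
∂L/∂y = 144y.
∂L/∂y' = y'.
The Euler-Lagrange equation d/dx(∂L/∂y') − ∂L/∂y = 0 becomes:
    y'' - 144 y = 0
General solution: y(x) = A e^(12x) + B e^(-12x), where A and B are arbitrary constants fixed by the endpoint conditions.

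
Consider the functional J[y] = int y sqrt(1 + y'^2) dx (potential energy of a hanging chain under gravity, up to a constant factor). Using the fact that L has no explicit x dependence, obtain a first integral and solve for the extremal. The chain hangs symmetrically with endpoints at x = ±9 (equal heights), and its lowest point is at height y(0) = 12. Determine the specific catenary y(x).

The Lagrangian L(y, y') = y sqrt(1 + y'^2) has no explicit x dependence, so the Beltrami identity applies:
    L − y' ∂L/∂y' = C.
Compute ∂L/∂y' = y · y' / sqrt(1 + y'^2). Then
    L − y' ∂L/∂y'
    = y sqrt(1 + y'^2) − y · y'^2 / sqrt(1 + y'^2)
    = y (1 + y'^2 − y'^2) / sqrt(1 + y'^2)
    = y / sqrt(1 + y'^2) = C.
Squaring gives y^2 = C^2 (1 + y'^2), i.e.
    y'^2 = y^2 / C^2 − 1.
Separating variables,
    dy / sqrt(y^2 − C^2) = dx / C,
and integrating gives arccosh(y / C) = (x − a)/C, so
    y(x) = C cosh((x − a)/C),
the catenary. The constants C and a are fixed by the two endpoint conditions (and, for the hanging-chain problem, the length constraint selects C).
Now fit the given data. The endpoints x = ±9 are symmetric at equal height, so the catenary is even about its minimum: a = 0 and y(x) = C cosh(x/C). The lowest point is y(0) = C cosh(0) = C, and we are told y(0) = 12, so C = 12. Therefore
    y(x) = 12 cosh(x/12),
and at the endpoints
    y(±9) = 12 cosh(9/12).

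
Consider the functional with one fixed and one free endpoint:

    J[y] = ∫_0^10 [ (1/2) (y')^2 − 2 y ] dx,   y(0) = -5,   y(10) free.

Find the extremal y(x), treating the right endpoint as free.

The Lagrangian L = (1/2) (y')^2 − 2 y gives
    ∂L/∂y = −2,   ∂L/∂y' = y'.
Euler-Lagrange: d/dx(y') − (−2) = 0, i.e. y'' + 2 = 0, so
    y(x) = −(2/2) x^2 + C1 x + C2.
Fixed left endpoint y(0) = -5 ⇒ C2 = -5.
The right endpoint x = 10 is free, so the natural (transversality) condition is ∂L/∂y' |_{x=10} = 0, i.e. y'(10) = 0.
Compute y'(x) = −2 x + C1, so y'(10) = −20 + C1 = 0 ⇒ C1 = 20.
Therefore the extremal is
    y(x) = −x^2 + 20 x − 5.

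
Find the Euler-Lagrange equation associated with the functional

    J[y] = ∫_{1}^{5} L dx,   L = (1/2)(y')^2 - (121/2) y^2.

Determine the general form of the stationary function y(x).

The Lagrangian is L = (1/2)(y')^2 - (121/2) y^2.
∂L/∂y = -121y.
∂L/∂y' = y'.
The Euler-Lagrange equation d/dx(∂L/∂y') − ∂L/∂y = 0 becomes:
    y'' + 121 y = 0
General solution: y(x) = A sin(11x) + B cos(11x), where A and B are arbitrary constants fixed by the endpoint conditions.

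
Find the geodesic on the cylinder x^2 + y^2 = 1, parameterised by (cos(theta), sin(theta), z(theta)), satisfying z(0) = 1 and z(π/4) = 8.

Parameterise the cylinder of radius R = 1 as
    r(θ) = (cos θ, sin θ, z(θ)).
The arc-length element is
    ds = sqrt(1 + (dz/dθ)^2) dθ,
so the Lagrangian is L = sqrt(1 + z'^2).
L depends on z' only, not on z or θ, so ∂L/∂z = 0 and
    ∂L/∂z' = z' / sqrt(1 + z'^2).
The Euler-Lagrange equation gives
    d/dθ( z' / sqrt(1 + z'^2) ) = 0,
so z' is constant. Integrating once:
    z(θ) = a θ + b,
a helix on the cylinder (a straight line when the cylinder is unrolled). The constants a, b are determined by the endpoint conditions.
With endpoint conditions z(0) = 1 and z(π/4) = 8: from z(0) = b we get b = 1, and a·π/4 + 1 = 8 gives a = 28/π, so
    z(θ) = (28/π) θ + 1.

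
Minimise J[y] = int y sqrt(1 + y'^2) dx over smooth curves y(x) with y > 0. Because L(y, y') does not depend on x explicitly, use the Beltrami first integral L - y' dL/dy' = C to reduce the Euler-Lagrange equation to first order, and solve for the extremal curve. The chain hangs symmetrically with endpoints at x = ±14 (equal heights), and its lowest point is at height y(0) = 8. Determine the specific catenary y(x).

The Lagrangian L(y, y') = y sqrt(1 + y'^2) has no explicit x dependence, so the Beltrami identity applies:
    L − y' ∂L/∂y' = C.
Compute ∂L/∂y' = y · y' / sqrt(1 + y'^2). Then
    L − y' ∂L/∂y'
    = y sqrt(1 + y'^2) − y · y'^2 / sqrt(1 + y'^2)
    = y (1 + y'^2 − y'^2) / sqrt(1 + y'^2)
    = y / sqrt(1 + y'^2) = C.
Squaring gives y^2 = C^2 (1 + y'^2), i.e.
    y'^2 = y^2 / C^2 − 1.
Separating variables,
    dy / sqrt(y^2 − C^2) = dx / C,
and integrating gives arccosh(y / C) = (x − a)/C, so
    y(x) = C cosh((x − a)/C),
the catenary. The constants C and a are fixed by the two endpoint conditions (and, for the hanging-chain problem, the length constraint selects C).
Now fit the given data. The endpoints x = ±14 are symmetric at equal height, so the catenary is even about its minimum: a = 0 and y(x) = C cosh(x/C). The lowest point is y(0) = C cosh(0) = C, and we are told y(0) = 8, so C = 8. Therefore
    y(x) = 8 cosh(x/8),
and at the endpoints
    y(±14) = 8 cosh(14/8).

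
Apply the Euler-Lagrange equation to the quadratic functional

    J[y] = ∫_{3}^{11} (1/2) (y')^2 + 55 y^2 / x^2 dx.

The Lagrangian is L = (1/2) (y')^2 + 55 y^2 / x^2.
Compute ∂L/∂y = 110y/x^2, ∂L/∂y' = y'.
The Euler-Lagrange equation d/dx(∂L/∂y') − ∂L/∂y = 0 reduces to
    y'' − 110/x^2 · y = 0  (x > 0).
Its general solution is
    y(x) = A x^11 + B x^(-10),
with A, B fixed by the endpoint conditions.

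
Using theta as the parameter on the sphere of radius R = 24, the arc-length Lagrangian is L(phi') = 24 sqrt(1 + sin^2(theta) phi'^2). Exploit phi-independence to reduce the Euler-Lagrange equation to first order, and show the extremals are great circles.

On the sphere of radius R = 24 with spherical coordinates (θ, φ), the induced metric is
    ds^2 = 576(dθ^2 + sin^2(θ) dφ^2).
Parameterise by θ; the arc-length functional is
    J[φ] = ∫ 24 sqrt(1 + sin^2(θ) (dφ/dθ)^2) dθ,
so L = 24 sqrt(1 + sin^2(θ) φ'^2). Compute
    ∂L/∂φ = 0  (L has no explicit φ dependence),
    ∂L/∂φ' = 24 sin^2(θ) φ' / sqrt(1 + sin^2(θ) φ'^2).
Since ∂L/∂φ = 0, the Euler-Lagrange equation
    d/dθ(∂L/∂φ') − ∂L/∂φ = 0
reduces to d/dθ(∂L/∂φ') = 0, i.e. the momentum conjugate to φ is conserved:
    24 sin^2(θ) φ' / sqrt(1 + sin^2(θ) φ'^2) = C.
The overall factor of 24 is constant, so dividing through gives Clairaut's relation sin^2(θ) φ' / sqrt(1 + sin^2(θ) φ'^2) = C' (with C' = C/24). Solving for φ' and integrating gives the great-circle family
    cot(θ) = A cos(φ − φ_0),
i.e. the intersection of the sphere with a plane through the origin. The two constants A and φ_0 (equivalently C and one phase) are fixed by the two endpoint conditions.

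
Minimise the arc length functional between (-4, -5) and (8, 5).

Arc-length functional: J[y] = ∫ sqrt(1 + (y')^2) dx.
Lagrangian L = sqrt(1 + (y')^2) has no explicit y dependence, so ∂L/∂y = 0 and the Euler-Lagrange equation gives
    d/dx( y' / sqrt(1 + (y')^2) ) = 0  ⇒  y' / sqrt(1 + (y')^2) = const.
Hence y' is constant, so y(x) is affine.
Fitting the endpoints (-4, -5) and (8, 5):
    slope m = (5 − (-5)) / (8 − (-4)) = 5/6,
    intercept c = (-5) − m·(-4) = -5/3.
Extremal: y(x) = (5/6) x - 5/3.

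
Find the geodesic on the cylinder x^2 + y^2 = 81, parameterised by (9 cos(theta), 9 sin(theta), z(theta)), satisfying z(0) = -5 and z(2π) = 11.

Parameterise the cylinder of radius R = 9 as
    r(θ) = (9 cos θ, 9 sin θ, z(θ)).
The arc-length element is
    ds = sqrt(81 + (dz/dθ)^2) dθ,
so the Lagrangian is L = sqrt(81 + z'^2).
L depends on z' only, not on z or θ, so ∂L/∂z = 0 and
    ∂L/∂z' = z' / sqrt(81 + z'^2).
The Euler-Lagrange equation gives
    d/dθ( z' / sqrt(81 + z'^2) ) = 0,
so z' is constant. Integrating once:
    z(θ) = a θ + b,
a helix on the cylinder (a straight line when the cylinder is unrolled). The constants a, b are determined by the endpoint conditions.
With endpoint conditions z(0) = -5 and z(2π) = 11: from z(0) = b we get b = -5, and a·2π + -5 = 11 gives a = 8/π, so
    z(θ) = (8/π) θ − 5.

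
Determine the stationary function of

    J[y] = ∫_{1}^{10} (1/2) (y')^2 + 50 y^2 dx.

The Lagrangian is L = (1/2) (y')^2 + 50 y^2.
Compute ∂L/∂y = 100y, ∂L/∂y' = y'.
The Euler-Lagrange equation d/dx(∂L/∂y') − ∂L/∂y = 0 reduces to
    y'' − 100 y = 0.
Its general solution is
    y(x) = A e^(10x) + B e^(−10x),
with A, B fixed by the endpoint conditions.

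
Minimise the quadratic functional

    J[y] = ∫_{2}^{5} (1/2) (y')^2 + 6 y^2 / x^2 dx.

The Lagrangian is L = (1/2) (y')^2 + 6 y^2 / x^2.
Compute ∂L/∂y = 12y/x^2, ∂L/∂y' = y'.
The Euler-Lagrange equation d/dx(∂L/∂y') − ∂L/∂y = 0 reduces to
    y'' − 12/x^2 · y = 0  (x > 0).
Its general solution is
    y(x) = A x^4 + B x^(-3),
with A, B fixed by the endpoint conditions.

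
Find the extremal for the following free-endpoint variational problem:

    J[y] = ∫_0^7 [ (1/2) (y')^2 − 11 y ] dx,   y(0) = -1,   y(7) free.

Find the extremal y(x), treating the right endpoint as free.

The Lagrangian L = (1/2) (y')^2 − 11 y gives
    ∂L/∂y = −11,   ∂L/∂y' = y'.
Euler-Lagrange: d/dx(y') − (−11) = 0, i.e. y'' + 11 = 0, so
    y(x) = −(11/2) x^2 + C1 x + C2.
Fixed left endpoint y(0) = -1 ⇒ C2 = -1.
The right endpoint x = 7 is free, so the natural (transversality) condition is ∂L/∂y' |_{x=7} = 0, i.e. y'(7) = 0.
Compute y'(x) = −11 x + C1, so y'(7) = −77 + C1 = 0 ⇒ C1 = 77.
Therefore the extremal is
    y(x) = −(11/2) x^2 + 77 x − 1.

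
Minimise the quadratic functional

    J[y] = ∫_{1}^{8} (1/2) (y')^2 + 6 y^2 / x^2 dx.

The Lagrangian is L = (1/2) (y')^2 + 6 y^2 / x^2.
Compute ∂L/∂y = 12y/x^2, ∂L/∂y' = y'.
The Euler-Lagrange equation d/dx(∂L/∂y') − ∂L/∂y = 0 reduces to
    y'' − 12/x^2 · y = 0  (x > 0).
Its general solution is
    y(x) = A x^4 + B x^(-3),
with A, B fixed by the endpoint conditions.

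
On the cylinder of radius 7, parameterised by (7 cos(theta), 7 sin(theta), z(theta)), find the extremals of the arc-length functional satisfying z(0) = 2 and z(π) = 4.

Parameterise the cylinder of radius R = 7 as
    r(θ) = (7 cos θ, 7 sin θ, z(θ)).
The arc-length element is
    ds = sqrt(49 + (dz/dθ)^2) dθ,
so the Lagrangian is L = sqrt(49 + z'^2).
L depends on z' only, not on z or θ, so ∂L/∂z = 0 and
    ∂L/∂z' = z' / sqrt(49 + z'^2).
The Euler-Lagrange equation gives
    d/dθ( z' / sqrt(49 + z'^2) ) = 0,
so z' is constant. Integrating once:
    z(θ) = a θ + b,
a helix on the cylinder (a straight line when the cylinder is unrolled). The constants a, b are determined by the endpoint conditions.
With endpoint conditions z(0) = 2 and z(π) = 4: from z(0) = b we get b = 2, and a·π + 2 = 4 gives a = 2/π, so
    z(θ) = (2/π) θ + 2.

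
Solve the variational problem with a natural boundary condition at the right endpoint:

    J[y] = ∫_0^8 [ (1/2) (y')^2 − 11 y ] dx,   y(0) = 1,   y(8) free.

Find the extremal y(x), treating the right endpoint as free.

The Lagrangian L = (1/2) (y')^2 − 11 y gives
    ∂L/∂y = −11,   ∂L/∂y' = y'.
Euler-Lagrange: d/dx(y') − (−11) = 0, i.e. y'' + 11 = 0, so
    y(x) = −(11/2) x^2 + C1 x + C2.
Fixed left endpoint y(0) = 1 ⇒ C2 = 1.
The right endpoint x = 8 is free, so the natural (transversality) condition is ∂L/∂y' |_{x=8} = 0, i.e. y'(8) = 0.
Compute y'(x) = −11 x + C1, so y'(8) = −88 + C1 = 0 ⇒ C1 = 88.
Therefore the extremal is
    y(x) = −(11/2) x^2 + 88 x + 1.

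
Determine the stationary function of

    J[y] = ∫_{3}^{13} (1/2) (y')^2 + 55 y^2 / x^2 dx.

The Lagrangian is L = (1/2) (y')^2 + 55 y^2 / x^2.
Compute ∂L/∂y = 110y/x^2, ∂L/∂y' = y'.
The Euler-Lagrange equation d/dx(∂L/∂y') − ∂L/∂y = 0 reduces to
    y'' − 110/x^2 · y = 0  (x > 0).
Its general solution is
    y(x) = A x^11 + B x^(-10),
with A, B fixed by the endpoint conditions.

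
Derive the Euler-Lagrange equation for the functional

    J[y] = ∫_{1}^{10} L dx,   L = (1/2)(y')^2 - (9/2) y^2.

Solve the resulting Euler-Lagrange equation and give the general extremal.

The Lagrangian is L = (1/2)(y')^2 - (9/2) y^2.
∂L/∂y = -9y.
∂L/∂y' = y'.
The Euler-Lagrange equation d/dx(∂L/∂y') − ∂L/∂y = 0 becomes:
    y'' + 9 y = 0
General solution: y(x) = A sin(3x) + B cos(3x), where A and B are arbitrary constants fixed by the endpoint conditions.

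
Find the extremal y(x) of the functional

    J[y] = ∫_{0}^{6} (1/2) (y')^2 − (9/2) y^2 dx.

The Lagrangian is L = (1/2) (y')^2 − (9/2) y^2.
Compute ∂L/∂y = -9y, ∂L/∂y' = y'.
The Euler-Lagrange equation d/dx(∂L/∂y') − ∂L/∂y = 0 reduces to
    y'' + 9 y = 0.
Its general solution is
    y(x) = A sin(3x) + B cos(3x),
with A, B fixed by the endpoint conditions.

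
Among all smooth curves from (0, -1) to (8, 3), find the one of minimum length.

Arc-length functional: J[y] = ∫ sqrt(1 + (y')^2) dx.
Lagrangian L = sqrt(1 + (y')^2) has no explicit y dependence, so ∂L/∂y = 0 and the Euler-Lagrange equation gives
    d/dx( y' / sqrt(1 + (y')^2) ) = 0  ⇒  y' / sqrt(1 + (y')^2) = const.
Hence y' is constant, so y(x) is affine.
Fitting the endpoints (0, -1) and (8, 3):
    slope m = (3 − (-1)) / (8 − 0) = 1/2,
    intercept c = (-1) − m·0 = -1.
Extremal: y(x) = (1/2) x - 1.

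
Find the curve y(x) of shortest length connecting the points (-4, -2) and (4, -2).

Arc-length functional: J[y] = ∫ sqrt(1 + (y')^2) dx.
Lagrangian L = sqrt(1 + (y')^2) has no explicit y dependence, so ∂L/∂y = 0 and the Euler-Lagrange equation gives
    d/dx( y' / sqrt(1 + (y')^2) ) = 0  ⇒  y' / sqrt(1 + (y')^2) = const.
Hence y' is constant, so y(x) is affine.
Fitting the endpoints (-4, -2) and (4, -2):
    slope m = ((-2) − (-2)) / (4 − (-4)) = 0,
    intercept c = (-2) − m·(-4) = -2.
Extremal: y(x) = -2.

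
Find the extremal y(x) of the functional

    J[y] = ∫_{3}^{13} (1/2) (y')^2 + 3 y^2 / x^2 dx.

The Lagrangian is L = (1/2) (y')^2 + 3 y^2 / x^2.
Compute ∂L/∂y = 6y/x^2, ∂L/∂y' = y'.
The Euler-Lagrange equation d/dx(∂L/∂y') − ∂L/∂y = 0 reduces to
    y'' − 6/x^2 · y = 0  (x > 0).
Its general solution is
    y(x) = A x^3 + B x^(-2),
with A, B fixed by the endpoint conditions.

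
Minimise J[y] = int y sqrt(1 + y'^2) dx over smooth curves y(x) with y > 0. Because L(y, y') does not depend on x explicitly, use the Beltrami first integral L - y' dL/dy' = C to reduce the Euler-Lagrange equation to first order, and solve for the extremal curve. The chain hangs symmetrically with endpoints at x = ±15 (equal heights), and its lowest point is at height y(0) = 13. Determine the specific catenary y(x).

The Lagrangian L(y, y') = y sqrt(1 + y'^2) has no explicit x dependence, so the Beltrami identity applies:
    L − y' ∂L/∂y' = C.
Compute ∂L/∂y' = y · y' / sqrt(1 + y'^2). Then
    L − y' ∂L/∂y'
    = y sqrt(1 + y'^2) − y · y'^2 / sqrt(1 + y'^2)
    = y (1 + y'^2 − y'^2) / sqrt(1 + y'^2)
    = y / sqrt(1 + y'^2) = C.
Squaring gives y^2 = C^2 (1 + y'^2), i.e.
    y'^2 = y^2 / C^2 − 1.
Separating variables,
    dy / sqrt(y^2 − C^2) = dx / C,
and integrating gives arccosh(y / C) = (x − a)/C, so
    y(x) = C cosh((x − a)/C),
the catenary. The constants C and a are fixed by the two endpoint conditions (and, for the hanging-chain problem, the length constraint selects C).
Now fit the given data. The endpoints x = ±15 are symmetric at equal height, so the catenary is even about its minimum: a = 0 and y(x) = C cosh(x/C). The lowest point is y(0) = C cosh(0) = C, and we are told y(0) = 13, so C = 13. Therefore
    y(x) = 13 cosh(x/13),
and at the endpoints
    y(±15) = 13 cosh(15/13).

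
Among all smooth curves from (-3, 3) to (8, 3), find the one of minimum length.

Arc-length functional: J[y] = ∫ sqrt(1 + (y')^2) dx.
Lagrangian L = sqrt(1 + (y')^2) has no explicit y dependence, so ∂L/∂y = 0 and the Euler-Lagrange equation gives
    d/dx( y' / sqrt(1 + (y')^2) ) = 0  ⇒  y' / sqrt(1 + (y')^2) = const.
Hence y' is constant, so y(x) is affine.
Fitting the endpoints (-3, 3) and (8, 3):
    slope m = (3 − 3) / (8 − (-3)) = 0,
    intercept c = 3 − m·(-3) = 3.
Extremal: y(x) = 3.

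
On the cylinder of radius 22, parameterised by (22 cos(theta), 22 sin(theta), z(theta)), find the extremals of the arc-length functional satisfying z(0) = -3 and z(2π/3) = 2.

Parameterise the cylinder of radius R = 22 as
    r(θ) = (22 cos θ, 22 sin θ, z(θ)).
The arc-length element is
    ds = sqrt(484 + (dz/dθ)^2) dθ,
so the Lagrangian is L = sqrt(484 + z'^2).
L depends on z' only, not on z or θ, so ∂L/∂z = 0 and
    ∂L/∂z' = z' / sqrt(484 + z'^2).
The Euler-Lagrange equation gives
    d/dθ( z' / sqrt(484 + z'^2) ) = 0,
so z' is constant. Integrating once:
    z(θ) = a θ + b,
a helix on the cylinder (a straight line when the cylinder is unrolled). The constants a, b are determined by the endpoint conditions.
With endpoint conditions z(0) = -3 and z(2π/3) = 2: from z(0) = b we get b = -3, and a·2π/3 + -3 = 2 gives a = 15/(2π), so
    z(θ) = (15/(2π)) θ − 3.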